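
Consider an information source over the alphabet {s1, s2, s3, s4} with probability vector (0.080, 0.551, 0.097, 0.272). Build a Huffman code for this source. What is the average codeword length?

Repeatedly combine the two least-probable nodes; the expected code length is the sum of the merged weights.
merge 2/25 + 97/1000 → 177/1000
merge 177/1000 + 34/125 → 449/1000
merge 449/1000 + 551/1000 → 1
L = 177/1000 + 449/1000 + 1 = 813/500 = 1.626 bits/symbol.

1.626 bits/symbol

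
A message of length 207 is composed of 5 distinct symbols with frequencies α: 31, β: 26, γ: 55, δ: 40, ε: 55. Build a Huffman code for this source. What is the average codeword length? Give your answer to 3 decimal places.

2.275 bits/symbol

Probabilities are the counts divided by 207.
Repeatedly combine the two least-probable nodes; the expected code length is the sum of the merged weights.
merge 26/207 + 31/207 → 19/69
merge 40/207 + 55/207 → 95/207
merge 55/207 + 19/69 → 112/207
merge 95/207 + 112/207 → 1
L = 19/69 + 95/207 + 112/207 + 1 = 157/69 ≈ 2.275 bits/symbol.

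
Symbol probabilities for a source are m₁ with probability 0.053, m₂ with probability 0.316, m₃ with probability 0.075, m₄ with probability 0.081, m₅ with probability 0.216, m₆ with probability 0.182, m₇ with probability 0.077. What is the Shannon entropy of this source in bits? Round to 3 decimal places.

H = −Σ pᵢ log₂ pᵢ.
−0.053·log₂(0.053) = 0.2246
−0.316·log₂(0.316) = 0.5252
−0.075·log₂(0.075) = 0.2803
−0.081·log₂(0.081) = 0.2937
−0.216·log₂(0.216) = 0.4776
−0.182·log₂(0.182) = 0.4474
−0.077·log₂(0.077) = 0.2848
Sum ≈ 2.5335 → 2.534 bits.

2.534 bits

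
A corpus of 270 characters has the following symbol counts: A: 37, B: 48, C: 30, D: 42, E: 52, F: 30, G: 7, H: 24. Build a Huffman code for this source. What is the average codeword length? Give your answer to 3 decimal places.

Probabilities are the counts divided by 270.
Repeatedly combine the two least-probable nodes; the expected code length is the sum of the merged weights.
merge 7/270 + 4/45 → 31/270
merge 1/9 + 1/9 → 2/9
merge 31/270 + 37/270 → 34/135
merge 7/45 + 8/45 → 1/3
merge 26/135 + 2/9 → 56/135
merge 34/135 + 1/3 → 79/135
merge 56/135 + 79/135 → 1
L = 31/270 + 2/9 + 34/135 + 1/3 + 56/135 + 79/135 + 1 = 263/90 ≈ 2.922 bits/symbol.

2.922 bits/symbol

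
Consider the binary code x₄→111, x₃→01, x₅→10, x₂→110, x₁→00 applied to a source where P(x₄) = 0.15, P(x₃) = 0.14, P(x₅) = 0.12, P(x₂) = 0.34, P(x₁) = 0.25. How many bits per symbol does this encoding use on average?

L̄ = Σ pᵢ·ℓᵢ = 0.15·3 + 0.14·2 + 0.12·2 + 0.34·3 + 0.25·2 = 2.49 bits/symbol.

2.49 bits/symbol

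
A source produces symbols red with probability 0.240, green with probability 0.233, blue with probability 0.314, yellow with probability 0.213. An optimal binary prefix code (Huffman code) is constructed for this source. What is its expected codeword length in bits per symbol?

Repeatedly combine the two least-probable nodes; the expected code length is the sum of the merged weights.
merge 213/1000 + 233/1000 → 223/500
merge 6/25 + 157/500 → 277/500
merge 223/500 + 277/500 → 1
L = 223/500 + 277/500 + 1 = 2 bits/symbol.

2 bits/symbol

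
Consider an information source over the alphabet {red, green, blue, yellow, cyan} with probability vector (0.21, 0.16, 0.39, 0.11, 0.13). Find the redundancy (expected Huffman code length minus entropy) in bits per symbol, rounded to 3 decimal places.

0.061 bits

Entropy H = −Σ p log₂ p ≈ 2.1586 bits.
Huffman merges: 11/100+13/100→6/25; 4/25+21/100→37/100; 6/25+37/100→61/100; 39/100+61/100→1. L = 111/50 ≈ 2.2200.
L − H = 2.2200 − 2.1586 = 0.061 bits.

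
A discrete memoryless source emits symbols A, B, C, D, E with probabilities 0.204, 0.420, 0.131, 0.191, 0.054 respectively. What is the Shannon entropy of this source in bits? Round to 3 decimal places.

H = −Σ pᵢ log₂ pᵢ.
−0.204·log₂(0.204) = 0.4678
−0.420·log₂(0.420) = 0.5256
−0.131·log₂(0.131) = 0.3841
−0.191·log₂(0.191) = 0.4562
−0.054·log₂(0.054) = 0.2274
Sum ≈ 2.0612 → 2.061 bits.

2.061 bits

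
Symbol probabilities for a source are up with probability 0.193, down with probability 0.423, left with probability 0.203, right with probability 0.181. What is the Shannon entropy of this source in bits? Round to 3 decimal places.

1.896 bits

H = −Σ pᵢ log₂ pᵢ.
−0.193·log₂(0.193) = 0.4581
−0.423·log₂(0.423) = 0.5251
−0.203·log₂(0.203) = 0.4670
−0.181·log₂(0.181) = 0.4463
Sum ≈ 1.8964 → 1.896 bits.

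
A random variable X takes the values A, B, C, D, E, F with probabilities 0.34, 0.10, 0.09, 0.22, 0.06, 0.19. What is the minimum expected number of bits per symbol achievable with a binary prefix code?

Repeatedly combine the two least-probable nodes; the expected code length is the sum of the merged weights.
merge 3/50 + 9/100 → 3/20
merge 1/10 + 3/20 → 1/4
merge 19/100 + 11/50 → 41/100
merge 1/4 + 17/50 → 59/100
merge 41/100 + 59/100 → 1
L = 3/20 + 1/4 + 41/100 + 59/100 + 1 = 12/5 = 2.4 bits/symbol.

2.4 bits/symbol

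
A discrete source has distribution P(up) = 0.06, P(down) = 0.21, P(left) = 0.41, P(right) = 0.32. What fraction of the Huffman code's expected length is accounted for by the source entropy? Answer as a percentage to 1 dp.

Entropy H = −Σ p log₂ p ≈ 1.7698 bits.
Huffman merges: 3/50+21/100→27/100; 27/100+8/25→59/100; 41/100+59/100→1. L = 93/50 ≈ 1.8600.
Efficiency = H/L = 1.7698/1.8600 = 95.1%.

95.1%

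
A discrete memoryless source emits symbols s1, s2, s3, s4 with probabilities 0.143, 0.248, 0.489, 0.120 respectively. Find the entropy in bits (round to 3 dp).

H = −Σ pᵢ log₂ pᵢ.
−0.143·log₂(0.143) = 0.4012
−0.248·log₂(0.248) = 0.4989
−0.489·log₂(0.489) = 0.5047
−0.120·log₂(0.120) = 0.3671
Sum ≈ 1.7719 → 1.772 bits.

1.772 bits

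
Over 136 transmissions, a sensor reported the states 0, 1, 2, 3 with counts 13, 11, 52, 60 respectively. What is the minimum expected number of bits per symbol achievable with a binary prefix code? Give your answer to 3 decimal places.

Probabilities are the counts divided by 136.
Repeatedly combine the two least-probable nodes; the expected code length is the sum of the merged weights.
merge 11/136 + 13/136 → 3/17
merge 3/17 + 13/34 → 19/34
merge 15/34 + 19/34 → 1
L = 3/17 + 19/34 + 1 = 59/34 ≈ 1.735 bits/symbol.

1.735 bits/symbol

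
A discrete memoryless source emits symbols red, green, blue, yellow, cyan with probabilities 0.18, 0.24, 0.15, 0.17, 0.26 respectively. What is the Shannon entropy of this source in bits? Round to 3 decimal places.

H = −Σ pᵢ log₂ pᵢ.
−0.18·log₂(0.18) = 0.4453
−0.24·log₂(0.24) = 0.4941
−0.15·log₂(0.15) = 0.4105
−0.17·log₂(0.17) = 0.4346
−0.26·log₂(0.26) = 0.5053
Sum ≈ 2.2899 → 2.290 bits.

2.290 bits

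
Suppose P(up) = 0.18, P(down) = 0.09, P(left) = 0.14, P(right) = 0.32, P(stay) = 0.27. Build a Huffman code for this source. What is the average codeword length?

Repeatedly combine the two least-probable nodes; the expected code length is the sum of the merged weights.
merge 9/100 + 7/50 → 23/100
merge 9/50 + 23/100 → 41/100
merge 27/100 + 8/25 → 59/100
merge 41/100 + 59/100 → 1
L = 23/100 + 41/100 + 59/100 + 1 = 223/100 = 2.23 bits/symbol.

2.23 bits/symbol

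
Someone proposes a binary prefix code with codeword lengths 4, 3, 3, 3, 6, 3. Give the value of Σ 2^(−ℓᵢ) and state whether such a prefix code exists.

0.578125; yes

With common denominator 2^6 = 64: Σ 2^(−ℓᵢ) = 4/64 + 8/64 + 8/64 + 8/64 + 1/64 + 8/64 = 37/64 = 0.578125.
Kraft's inequality requires Σ ≤ 1; here Σ = 0.578125 ≤ 1, so such a prefix code exists.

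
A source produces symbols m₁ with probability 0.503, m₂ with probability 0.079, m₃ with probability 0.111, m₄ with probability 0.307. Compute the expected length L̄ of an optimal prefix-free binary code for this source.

Repeatedly combine the two least-probable nodes; the expected code length is the sum of the merged weights.
merge 79/1000 + 111/1000 → 19/100
merge 19/100 + 307/1000 → 497/1000
merge 497/1000 + 503/1000 → 1
L = 19/100 + 497/1000 + 1 = 1687/1000 = 1.687 bits/symbol.

1.687 bits/symbol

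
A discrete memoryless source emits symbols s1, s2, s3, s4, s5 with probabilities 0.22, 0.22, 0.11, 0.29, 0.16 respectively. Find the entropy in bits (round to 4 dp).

2.2524 bits

H = −Σ pᵢ log₂ pᵢ.
−0.22·log₂(0.22) = 0.4806
−0.22·log₂(0.22) = 0.4806
−0.11·log₂(0.11) = 0.3503
−0.29·log₂(0.29) = 0.5179
−0.16·log₂(0.16) = 0.4230
Sum ≈ 2.2524 → 2.2524 bits.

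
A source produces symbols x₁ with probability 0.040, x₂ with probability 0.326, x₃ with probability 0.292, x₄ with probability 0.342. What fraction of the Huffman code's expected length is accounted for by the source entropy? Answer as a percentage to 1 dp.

Entropy H = −Σ p log₂ p ≈ 1.7609 bits.
Huffman merges: 1/25+73/250→83/250; 163/500+83/250→329/500; 171/500+329/500→1. L = 199/100 ≈ 1.9900.
Efficiency = H/L = 1.7609/1.9900 = 88.5%.

88.5%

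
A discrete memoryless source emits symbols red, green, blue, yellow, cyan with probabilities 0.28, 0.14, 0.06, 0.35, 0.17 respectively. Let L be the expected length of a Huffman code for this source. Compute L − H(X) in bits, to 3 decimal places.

Entropy H = −Σ p log₂ p ≈ 2.1196 bits.
Huffman merges: 3/50+7/50→1/5; 17/100+1/5→37/100; 7/25+7/20→63/100; 37/100+63/100→1. L = 11/5 ≈ 2.2000.
L − H = 2.2000 − 2.1196 = 0.080 bits.

0.080 bits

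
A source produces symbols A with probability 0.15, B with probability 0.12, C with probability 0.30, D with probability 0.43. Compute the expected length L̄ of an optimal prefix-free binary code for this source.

Repeatedly combine the two least-probable nodes; the expected code length is the sum of the merged weights.
merge 3/25 + 3/20 → 27/100
merge 27/100 + 3/10 → 57/100
merge 43/100 + 57/100 → 1
L = 27/100 + 57/100 + 1 = 46/25 = 1.84 bits/symbol.

1.84 bits/symbol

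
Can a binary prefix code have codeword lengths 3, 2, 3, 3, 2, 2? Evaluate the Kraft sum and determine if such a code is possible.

1.125; no

With common denominator 2^3 = 8: Σ 2^(−ℓᵢ) = 1/8 + 2/8 + 1/8 + 1/8 + 2/8 + 2/8 = 9/8 = 1.125.
Kraft's inequality requires Σ ≤ 1; here Σ = 1.125 > 1, so no such prefix code exists.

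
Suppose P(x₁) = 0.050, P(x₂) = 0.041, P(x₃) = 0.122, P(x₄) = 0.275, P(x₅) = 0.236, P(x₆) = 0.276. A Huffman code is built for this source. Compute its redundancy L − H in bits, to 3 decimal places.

Entropy H = −Σ p log₂ p ≈ 2.2917 bits.
Huffman merges: 41/1000+1/20→91/1000; 91/1000+61/500→213/1000; 213/1000+59/250→449/1000; 11/40+69/250→551/1000; 449/1000+551/1000→1. L = 288/125 ≈ 2.3040.
L − H = 2.3040 − 2.2917 = 0.012 bits.

0.012 bits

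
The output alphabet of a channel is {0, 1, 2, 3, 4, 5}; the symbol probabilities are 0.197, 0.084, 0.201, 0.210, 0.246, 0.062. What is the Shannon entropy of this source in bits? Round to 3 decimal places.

2.446 bits

H = −Σ pᵢ log₂ pᵢ.
−0.197·log₂(0.197) = 0.4617
−0.084·log₂(0.084) = 0.3002
−0.201·log₂(0.201) = 0.4653
−0.210·log₂(0.210) = 0.4728
−0.246·log₂(0.246) = 0.4977
−0.062·log₂(0.062) = 0.2487
Sum ≈ 2.4464 → 2.446 bits.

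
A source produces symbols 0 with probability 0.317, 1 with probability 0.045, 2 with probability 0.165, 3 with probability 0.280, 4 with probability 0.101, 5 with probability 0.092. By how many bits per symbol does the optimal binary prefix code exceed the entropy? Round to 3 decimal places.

Entropy H = −Σ p log₂ p ≈ 2.3206 bits.
Huffman merges: 9/200+23/250→137/1000; 101/1000+137/1000→119/500; 33/200+119/500→403/1000; 7/25+317/1000→597/1000; 403/1000+597/1000→1. L = 19/8 ≈ 2.3750.
L − H = 2.3750 − 2.3206 = 0.054 bits.

0.054 bits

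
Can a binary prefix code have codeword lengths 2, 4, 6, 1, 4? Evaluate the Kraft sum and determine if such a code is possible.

0.890625; yes

With common denominator 2^6 = 64: Σ 2^(−ℓᵢ) = 16/64 + 4/64 + 1/64 + 32/64 + 4/64 = 57/64 = 0.890625.
Kraft's inequality requires Σ ≤ 1; here Σ = 0.890625 ≤ 1, so such a prefix code exists.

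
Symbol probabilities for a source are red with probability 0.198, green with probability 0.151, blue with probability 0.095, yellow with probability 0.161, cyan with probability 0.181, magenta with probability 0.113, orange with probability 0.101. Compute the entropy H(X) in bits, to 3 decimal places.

2.757 bits

H = −Σ pᵢ log₂ pᵢ.
−0.198·log₂(0.198) = 0.4626
−0.151·log₂(0.151) = 0.4118
−0.095·log₂(0.095) = 0.3226
−0.161·log₂(0.161) = 0.4242
−0.181·log₂(0.181) = 0.4463
−0.113·log₂(0.113) = 0.3555
−0.101·log₂(0.101) = 0.3341
Sum ≈ 2.7571 → 2.757 bits.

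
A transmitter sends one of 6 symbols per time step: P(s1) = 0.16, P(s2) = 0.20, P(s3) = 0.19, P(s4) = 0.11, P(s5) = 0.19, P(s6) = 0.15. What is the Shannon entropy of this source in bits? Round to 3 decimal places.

H = −Σ pᵢ log₂ pᵢ.
−0.16·log₂(0.16) = 0.4230
−0.20·log₂(0.20) = 0.4644
−0.19·log₂(0.19) = 0.4552
−0.11·log₂(0.11) = 0.3503
−0.19·log₂(0.19) = 0.4552
−0.15·log₂(0.15) = 0.4105
Sum ≈ 2.5587 → 2.559 bits.

2.559 bits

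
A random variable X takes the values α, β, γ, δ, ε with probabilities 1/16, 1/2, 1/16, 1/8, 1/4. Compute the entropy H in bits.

Each probability is a power of 1/2, so log₂(1/p) is an integer.
H = Σ p·log₂(1/p) = 1/16·4 + 1/2·1 + 1/16·4 + 1/8·3 + 1/4·2 = 1.875 bits.

1.875 bits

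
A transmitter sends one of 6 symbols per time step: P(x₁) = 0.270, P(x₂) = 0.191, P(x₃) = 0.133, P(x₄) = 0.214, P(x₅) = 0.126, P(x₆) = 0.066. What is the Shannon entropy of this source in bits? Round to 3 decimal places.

2.465 bits

H = −Σ pᵢ log₂ pᵢ.
−0.270·log₂(0.270) = 0.5100
−0.191·log₂(0.191) = 0.4562
−0.133·log₂(0.133) = 0.3871
−0.214·log₂(0.214) = 0.4760
−0.126·log₂(0.126) = 0.3766
−0.066·log₂(0.066) = 0.2588
Sum ≈ 2.4647 → 2.465 bits.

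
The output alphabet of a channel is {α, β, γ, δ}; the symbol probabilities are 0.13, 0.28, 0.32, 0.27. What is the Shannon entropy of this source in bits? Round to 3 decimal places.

H = −Σ pᵢ log₂ pᵢ.
−0.13·log₂(0.13) = 0.3826
−0.28·log₂(0.28) = 0.5142
−0.32·log₂(0.32) = 0.5260
−0.27·log₂(0.27) = 0.5100
Sum ≈ 1.9329 → 1.933 bits.

1.933 bits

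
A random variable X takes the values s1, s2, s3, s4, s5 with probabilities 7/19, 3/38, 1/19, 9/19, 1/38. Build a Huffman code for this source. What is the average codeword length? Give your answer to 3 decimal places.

Repeatedly combine the two least-probable nodes; the expected code length is the sum of the merged weights.
merge 1/38 + 1/19 → 3/38
merge 3/38 + 3/38 → 3/19
merge 3/19 + 7/19 → 10/19
merge 9/19 + 10/19 → 1
L = 3/38 + 3/19 + 10/19 + 1 = 67/38 ≈ 1.763 bits/symbol.

1.763 bits/symbol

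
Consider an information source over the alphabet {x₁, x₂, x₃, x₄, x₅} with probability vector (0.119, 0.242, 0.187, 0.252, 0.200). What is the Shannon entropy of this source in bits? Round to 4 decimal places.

H = −Σ pᵢ log₂ pᵢ.
−0.119·log₂(0.119) = 0.3654
−0.242·log₂(0.242) = 0.4954
−0.187·log₂(0.187) = 0.4523
−0.252·log₂(0.252) = 0.5011
−0.200·log₂(0.200) = 0.4644
Sum ≈ 2.2786 → 2.2786 bits.

2.2786 bits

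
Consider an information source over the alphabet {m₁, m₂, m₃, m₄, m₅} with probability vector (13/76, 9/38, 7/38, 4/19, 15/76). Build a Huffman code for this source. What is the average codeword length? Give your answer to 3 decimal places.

2.355 bits/symbol

Repeatedly combine the two least-probable nodes; the expected code length is the sum of the merged weights.
merge 13/76 + 7/38 → 27/76
merge 15/76 + 4/19 → 31/76
merge 9/38 + 27/76 → 45/76
merge 31/76 + 45/76 → 1
L = 27/76 + 31/76 + 45/76 + 1 = 179/76 ≈ 2.355 bits/symbol.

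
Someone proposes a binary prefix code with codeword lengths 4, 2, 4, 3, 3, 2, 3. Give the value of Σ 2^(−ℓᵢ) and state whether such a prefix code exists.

1; yes

With common denominator 2^4 = 16: Σ 2^(−ℓᵢ) = 1/16 + 4/16 + 1/16 + 2/16 + 2/16 + 4/16 + 2/16 = 16/16 = 1.
Kraft's inequality requires Σ ≤ 1; here Σ = 1 ≤ 1, so such a prefix code exists.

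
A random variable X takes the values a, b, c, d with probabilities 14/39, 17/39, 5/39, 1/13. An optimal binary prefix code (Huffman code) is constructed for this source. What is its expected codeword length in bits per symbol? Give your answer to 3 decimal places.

Repeatedly combine the two least-probable nodes; the expected code length is the sum of the merged weights.
merge 1/13 + 5/39 → 8/39
merge 8/39 + 14/39 → 22/39
merge 17/39 + 22/39 → 1
L = 8/39 + 22/39 + 1 = 23/13 ≈ 1.769 bits/symbol.

1.769 bits/symbol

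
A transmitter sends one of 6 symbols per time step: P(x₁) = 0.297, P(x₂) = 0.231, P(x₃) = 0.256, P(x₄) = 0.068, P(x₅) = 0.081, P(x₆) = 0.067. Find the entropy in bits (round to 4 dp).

H = −Σ pᵢ log₂ pᵢ.
−0.297·log₂(0.297) = 0.5202
−0.231·log₂(0.231) = 0.4883
−0.256·log₂(0.256) = 0.5032
−0.068·log₂(0.068) = 0.2637
−0.081·log₂(0.081) = 0.2937
−0.067·log₂(0.067) = 0.2613
Sum ≈ 2.3305 → 2.3305 bits.

2.3305 bits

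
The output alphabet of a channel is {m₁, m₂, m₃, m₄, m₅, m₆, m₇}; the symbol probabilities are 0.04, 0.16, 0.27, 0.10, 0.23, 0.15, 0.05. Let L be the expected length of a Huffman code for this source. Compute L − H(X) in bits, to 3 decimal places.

0.025 bits

Entropy H = −Σ p log₂ p ≈ 2.5653 bits.
Huffman merges: 1/25+1/20→9/100; 9/100+1/10→19/100; 3/20+4/25→31/100; 19/100+23/100→21/50; 27/100+31/100→29/50; 21/50+29/50→1. L = 259/100 ≈ 2.5900.
L − H = 2.5900 − 2.5653 = 0.025 bits.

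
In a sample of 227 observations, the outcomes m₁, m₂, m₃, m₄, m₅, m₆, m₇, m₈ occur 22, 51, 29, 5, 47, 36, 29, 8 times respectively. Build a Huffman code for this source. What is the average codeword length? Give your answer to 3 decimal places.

2.780 bits/symbol

Probabilities are the counts divided by 227.
Repeatedly combine the two least-probable nodes; the expected code length is the sum of the merged weights.
merge 5/227 + 8/227 → 13/227
merge 13/227 + 22/227 → 35/227
merge 29/227 + 29/227 → 58/227
merge 35/227 + 36/227 → 71/227
merge 47/227 + 51/227 → 98/227
merge 58/227 + 71/227 → 129/227
merge 98/227 + 129/227 → 1
L = 13/227 + 35/227 + 58/227 + 71/227 + 98/227 + 129/227 + 1 = 631/227 ≈ 2.780 bits/symbol.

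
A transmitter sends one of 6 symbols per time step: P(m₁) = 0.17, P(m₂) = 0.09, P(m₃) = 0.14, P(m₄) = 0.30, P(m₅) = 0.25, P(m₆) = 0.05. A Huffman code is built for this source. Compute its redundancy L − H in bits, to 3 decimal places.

0.038 bits

Entropy H = −Σ p log₂ p ≈ 2.3815 bits.
Huffman merges: 1/20+9/100→7/50; 7/50+7/50→7/25; 17/100+1/4→21/50; 7/25+3/10→29/50; 21/50+29/50→1. L = 121/50 ≈ 2.4200.
L − H = 2.4200 − 2.3815 = 0.038 bits.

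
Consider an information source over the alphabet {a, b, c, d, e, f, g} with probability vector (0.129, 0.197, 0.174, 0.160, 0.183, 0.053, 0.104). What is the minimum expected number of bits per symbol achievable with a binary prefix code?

Repeatedly combine the two least-probable nodes; the expected code length is the sum of the merged weights.
merge 53/1000 + 13/125 → 157/1000
merge 129/1000 + 157/1000 → 143/500
merge 4/25 + 87/500 → 167/500
merge 183/1000 + 197/1000 → 19/50
merge 143/500 + 167/500 → 31/50
merge 19/50 + 31/50 → 1
L = 157/1000 + 143/500 + 167/500 + 19/50 + 31/50 + 1 = 2777/1000 = 2.777 bits/symbol.

2.777 bits/symbol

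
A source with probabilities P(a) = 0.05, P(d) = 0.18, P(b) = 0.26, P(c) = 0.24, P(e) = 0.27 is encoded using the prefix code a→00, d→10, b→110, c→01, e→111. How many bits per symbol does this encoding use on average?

2.53 bits/symbol

L̄ = Σ pᵢ·ℓᵢ = 0.05·2 + 0.18·2 + 0.26·3 + 0.24·2 + 0.27·3 = 2.53 bits/symbol.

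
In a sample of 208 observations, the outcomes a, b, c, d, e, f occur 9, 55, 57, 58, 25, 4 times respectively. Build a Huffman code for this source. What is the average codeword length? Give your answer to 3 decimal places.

Probabilities are the counts divided by 208.
Repeatedly combine the two least-probable nodes; the expected code length is the sum of the merged weights.
merge 1/52 + 9/208 → 1/16
merge 1/16 + 25/208 → 19/104
merge 19/104 + 55/208 → 93/208
merge 57/208 + 29/104 → 115/208
merge 93/208 + 115/208 → 1
L = 1/16 + 19/104 + 93/208 + 115/208 + 1 = 467/208 ≈ 2.245 bits/symbol.

2.245 bits/symbol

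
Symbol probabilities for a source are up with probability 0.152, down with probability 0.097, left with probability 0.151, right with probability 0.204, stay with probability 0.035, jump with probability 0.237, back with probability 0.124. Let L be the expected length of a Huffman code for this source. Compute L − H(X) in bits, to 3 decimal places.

0.037 bits

Entropy H = −Σ p log₂ p ≈ 2.6543 bits.
Huffman merges: 7/200+97/1000→33/250; 31/250+33/250→32/125; 151/1000+19/125→303/1000; 51/250+237/1000→441/1000; 32/125+303/1000→559/1000; 441/1000+559/1000→1. L = 2691/1000 ≈ 2.6910.
L − H = 2.6910 − 2.6543 = 0.037 bits.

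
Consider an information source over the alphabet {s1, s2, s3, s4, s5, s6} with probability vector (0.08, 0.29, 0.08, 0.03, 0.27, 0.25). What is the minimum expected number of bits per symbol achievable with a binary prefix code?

2.3 bits/symbol

Repeatedly combine the two least-probable nodes; the expected code length is the sum of the merged weights.
merge 3/100 + 2/25 → 11/100
merge 2/25 + 11/100 → 19/100
merge 19/100 + 1/4 → 11/25
merge 27/100 + 29/100 → 14/25
merge 11/25 + 14/25 → 1
L = 11/100 + 19/100 + 11/25 + 14/25 + 1 = 23/10 = 2.3 bits/symbol.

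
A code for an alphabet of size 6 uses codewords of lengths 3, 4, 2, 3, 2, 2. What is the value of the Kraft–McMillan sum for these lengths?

1.0625

With common denominator 2^4 = 16: Σ 2^(−ℓᵢ) = 2/16 + 1/16 + 4/16 + 2/16 + 4/16 + 4/16 = 17/16 = 1.0625.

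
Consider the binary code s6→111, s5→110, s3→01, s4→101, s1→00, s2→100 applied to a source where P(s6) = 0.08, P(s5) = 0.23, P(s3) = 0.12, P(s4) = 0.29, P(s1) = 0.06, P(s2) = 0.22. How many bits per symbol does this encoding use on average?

2.82 bits/symbol

L̄ = Σ pᵢ·ℓᵢ = 0.08·3 + 0.23·3 + 0.12·2 + 0.29·3 + 0.06·2 + 0.22·3 = 2.82 bits/symbol.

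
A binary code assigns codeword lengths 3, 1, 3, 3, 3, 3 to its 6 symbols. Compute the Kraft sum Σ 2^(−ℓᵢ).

With common denominator 2^3 = 8: Σ 2^(−ℓᵢ) = 1/8 + 4/8 + 1/8 + 1/8 + 1/8 + 1/8 = 9/8 = 1.125.

1.125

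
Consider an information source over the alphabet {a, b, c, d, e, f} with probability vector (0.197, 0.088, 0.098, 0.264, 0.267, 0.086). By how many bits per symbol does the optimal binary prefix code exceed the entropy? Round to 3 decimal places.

Entropy H = −Σ p log₂ p ≈ 2.4190 bits.
Huffman merges: 43/500+11/125→87/500; 49/500+87/500→34/125; 197/1000+33/125→461/1000; 267/1000+34/125→539/1000; 461/1000+539/1000→1. L = 1223/500 ≈ 2.4460.
L − H = 2.4460 − 2.4190 = 0.027 bits.

0.027 bits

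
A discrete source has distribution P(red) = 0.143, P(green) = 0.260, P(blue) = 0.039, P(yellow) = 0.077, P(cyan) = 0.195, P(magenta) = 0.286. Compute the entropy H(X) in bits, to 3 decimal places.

2.350 bits

H = −Σ pᵢ log₂ pᵢ.
−0.143·log₂(0.143) = 0.4012
−0.260·log₂(0.260) = 0.5053
−0.039·log₂(0.039) = 0.1825
−0.077·log₂(0.077) = 0.2848
−0.195·log₂(0.195) = 0.4599
−0.286·log₂(0.286) = 0.5165
Sum ≈ 2.3503 → 2.350 bits.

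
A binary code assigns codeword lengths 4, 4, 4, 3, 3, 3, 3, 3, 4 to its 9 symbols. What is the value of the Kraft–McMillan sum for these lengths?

With common denominator 2^4 = 16: Σ 2^(−ℓᵢ) = 1/16 + 1/16 + 1/16 + 2/16 + 2/16 + 2/16 + 2/16 + 2/16 + 1/16 = 14/16 = 0.875.

0.875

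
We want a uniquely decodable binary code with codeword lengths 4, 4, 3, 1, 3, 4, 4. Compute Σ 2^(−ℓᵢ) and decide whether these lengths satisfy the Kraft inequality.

With common denominator 2^4 = 16: Σ 2^(−ℓᵢ) = 1/16 + 1/16 + 2/16 + 8/16 + 2/16 + 1/16 + 1/16 = 16/16 = 1.
Kraft's inequality requires Σ ≤ 1; here Σ = 1 ≤ 1, so such a prefix code exists.

1; yes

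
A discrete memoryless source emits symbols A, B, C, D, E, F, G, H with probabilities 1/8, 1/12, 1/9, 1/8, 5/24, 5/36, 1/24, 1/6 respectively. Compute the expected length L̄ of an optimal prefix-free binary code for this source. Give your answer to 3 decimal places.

2.917 bits/symbol

Repeatedly combine the two least-probable nodes; the expected code length is the sum of the merged weights.
merge 1/24 + 1/12 → 1/8
merge 1/9 + 1/8 → 17/72
merge 1/8 + 1/8 → 1/4
merge 5/36 + 1/6 → 11/36
merge 5/24 + 17/72 → 4/9
merge 1/4 + 11/36 → 5/9
merge 4/9 + 5/9 → 1
L = 1/8 + 17/72 + 1/4 + 11/36 + 4/9 + 5/9 + 1 = 35/12 ≈ 2.917 bits/symbol.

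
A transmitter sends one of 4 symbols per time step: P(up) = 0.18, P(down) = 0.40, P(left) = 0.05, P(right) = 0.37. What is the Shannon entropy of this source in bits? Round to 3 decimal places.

1.721 bits

H = −Σ pᵢ log₂ pᵢ.
−0.18·log₂(0.18) = 0.4453
−0.40·log₂(0.40) = 0.5288
−0.05·log₂(0.05) = 0.2161
−0.37·log₂(0.37) = 0.5307
Sum ≈ 1.7209 → 1.721 bits.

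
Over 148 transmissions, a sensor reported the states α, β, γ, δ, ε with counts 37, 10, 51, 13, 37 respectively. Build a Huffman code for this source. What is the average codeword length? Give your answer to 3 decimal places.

2.155 bits/symbol

Probabilities are the counts divided by 148.
Repeatedly combine the two least-probable nodes; the expected code length is the sum of the merged weights.
merge 5/74 + 13/148 → 23/148
merge 23/148 + 1/4 → 15/37
merge 1/4 + 51/148 → 22/37
merge 15/37 + 22/37 → 1
L = 23/148 + 15/37 + 22/37 + 1 = 319/148 ≈ 2.155 bits/symbol.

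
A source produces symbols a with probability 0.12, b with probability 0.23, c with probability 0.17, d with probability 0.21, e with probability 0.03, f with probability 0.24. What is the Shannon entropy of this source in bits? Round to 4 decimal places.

H = −Σ pᵢ log₂ pᵢ.
−0.12·log₂(0.12) = 0.3671
−0.23·log₂(0.23) = 0.4877
−0.17·log₂(0.17) = 0.4346
−0.21·log₂(0.21) = 0.4728
−0.03·log₂(0.03) = 0.1518
−0.24·log₂(0.24) = 0.4941
Sum ≈ 2.4080 → 2.4080 bits.

2.4080 bits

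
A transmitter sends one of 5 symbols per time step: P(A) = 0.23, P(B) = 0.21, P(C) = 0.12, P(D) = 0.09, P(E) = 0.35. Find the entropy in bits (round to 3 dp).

2.170 bits

H = −Σ pᵢ log₂ pᵢ.
−0.23·log₂(0.23) = 0.4877
−0.21·log₂(0.21) = 0.4728
−0.12·log₂(0.12) = 0.3671
−0.09·log₂(0.09) = 0.3127
−0.35·log₂(0.35) = 0.5301
Sum ≈ 2.1703 → 2.170 bits.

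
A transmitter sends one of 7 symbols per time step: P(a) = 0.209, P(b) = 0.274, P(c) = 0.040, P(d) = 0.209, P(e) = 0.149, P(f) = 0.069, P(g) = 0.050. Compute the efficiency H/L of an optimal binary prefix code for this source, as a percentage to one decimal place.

Entropy H = −Σ p log₂ p ≈ 2.5330 bits.
Huffman merges: 1/25+1/20→9/100; 69/1000+9/100→159/1000; 149/1000+159/1000→77/250; 209/1000+209/1000→209/500; 137/500+77/250→291/500; 209/500+291/500→1. L = 2557/1000 ≈ 2.5570.
Efficiency = H/L = 2.5330/2.5570 = 99.1%.

99.1%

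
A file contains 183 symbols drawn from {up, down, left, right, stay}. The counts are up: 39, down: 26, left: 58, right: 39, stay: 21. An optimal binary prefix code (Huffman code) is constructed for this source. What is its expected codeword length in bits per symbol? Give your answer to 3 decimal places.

2.257 bits/symbol

Probabilities are the counts divided by 183.
Repeatedly combine the two least-probable nodes; the expected code length is the sum of the merged weights.
merge 7/61 + 26/183 → 47/183
merge 13/61 + 13/61 → 26/61
merge 47/183 + 58/183 → 35/61
merge 26/61 + 35/61 → 1
L = 47/183 + 26/61 + 35/61 + 1 = 413/183 ≈ 2.257 bits/symbol.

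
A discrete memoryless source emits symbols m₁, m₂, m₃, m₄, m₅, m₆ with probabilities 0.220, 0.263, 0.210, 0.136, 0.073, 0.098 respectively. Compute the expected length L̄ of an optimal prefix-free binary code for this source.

Repeatedly combine the two least-probable nodes; the expected code length is the sum of the merged weights.
merge 73/1000 + 49/500 → 171/1000
merge 17/125 + 171/1000 → 307/1000
merge 21/100 + 11/50 → 43/100
merge 263/1000 + 307/1000 → 57/100
merge 43/100 + 57/100 → 1
L = 171/1000 + 307/1000 + 43/100 + 57/100 + 1 = 1239/500 = 2.478 bits/symbol.

2.478 bits/symbol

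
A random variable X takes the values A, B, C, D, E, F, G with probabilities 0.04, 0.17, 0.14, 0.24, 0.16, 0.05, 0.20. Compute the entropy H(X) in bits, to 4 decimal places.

2.6151 bits

H = −Σ pᵢ log₂ pᵢ.
−0.04·log₂(0.04) = 0.1858
−0.17·log₂(0.17) = 0.4346
−0.14·log₂(0.14) = 0.3971
−0.24·log₂(0.24) = 0.4941
−0.16·log₂(0.16) = 0.4230
−0.05·log₂(0.05) = 0.2161
−0.20·log₂(0.20) = 0.4644
Sum ≈ 2.6151 → 2.6151 bits.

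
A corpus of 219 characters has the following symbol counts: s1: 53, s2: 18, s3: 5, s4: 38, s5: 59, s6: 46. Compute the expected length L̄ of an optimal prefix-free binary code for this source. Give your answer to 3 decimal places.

Probabilities are the counts divided by 219.
Repeatedly combine the two least-probable nodes; the expected code length is the sum of the merged weights.
merge 5/219 + 6/73 → 23/219
merge 23/219 + 38/219 → 61/219
merge 46/219 + 53/219 → 33/73
merge 59/219 + 61/219 → 40/73
merge 33/73 + 40/73 → 1
L = 23/219 + 61/219 + 33/73 + 40/73 + 1 = 174/73 ≈ 2.384 bits/symbol.

2.384 bits/symbol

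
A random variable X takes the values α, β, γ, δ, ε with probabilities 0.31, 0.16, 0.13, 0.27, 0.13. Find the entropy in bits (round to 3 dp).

H = −Σ pᵢ log₂ pᵢ.
−0.31·log₂(0.31) = 0.5238
−0.16·log₂(0.16) = 0.4230
−0.13·log₂(0.13) = 0.3826
−0.27·log₂(0.27) = 0.5100
−0.13·log₂(0.13) = 0.3826
Sum ≈ 2.2221 → 2.222 bits.

2.222 bits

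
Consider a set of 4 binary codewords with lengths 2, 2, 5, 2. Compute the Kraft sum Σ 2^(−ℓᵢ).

With common denominator 2^5 = 32: Σ 2^(−ℓᵢ) = 8/32 + 8/32 + 1/32 + 8/32 = 25/32 = 0.78125.

0.78125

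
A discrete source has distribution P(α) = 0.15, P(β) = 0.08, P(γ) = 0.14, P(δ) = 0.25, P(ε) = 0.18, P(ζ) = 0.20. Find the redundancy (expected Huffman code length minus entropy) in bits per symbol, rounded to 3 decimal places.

0.041 bits

Entropy H = −Σ p log₂ p ≈ 2.5089 bits.
Huffman merges: 2/25+7/50→11/50; 3/20+9/50→33/100; 1/5+11/50→21/50; 1/4+33/100→29/50; 21/50+29/50→1. L = 51/20 ≈ 2.5500.
L − H = 2.5500 − 2.5089 = 0.041 bits.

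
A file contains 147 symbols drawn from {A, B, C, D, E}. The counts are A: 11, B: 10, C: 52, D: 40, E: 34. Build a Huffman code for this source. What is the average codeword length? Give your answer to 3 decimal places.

Probabilities are the counts divided by 147.
Repeatedly combine the two least-probable nodes; the expected code length is the sum of the merged weights.
merge 10/147 + 11/147 → 1/7
merge 1/7 + 34/147 → 55/147
merge 40/147 + 52/147 → 92/147
merge 55/147 + 92/147 → 1
L = 1/7 + 55/147 + 92/147 + 1 = 15/7 ≈ 2.143 bits/symbol.

2.143 bits/symbol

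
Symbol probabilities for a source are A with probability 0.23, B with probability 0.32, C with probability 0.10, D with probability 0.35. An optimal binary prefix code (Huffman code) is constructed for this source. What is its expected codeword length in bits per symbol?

1.98 bits/symbol

Repeatedly combine the two least-probable nodes; the expected code length is the sum of the merged weights.
merge 1/10 + 23/100 → 33/100
merge 8/25 + 33/100 → 13/20
merge 7/20 + 13/20 → 1
L = 33/100 + 13/20 + 1 = 99/50 = 1.98 bits/symbol.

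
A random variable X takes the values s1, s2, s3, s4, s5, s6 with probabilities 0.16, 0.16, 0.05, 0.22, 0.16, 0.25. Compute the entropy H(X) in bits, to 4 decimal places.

H = −Σ pᵢ log₂ pᵢ.
−0.16·log₂(0.16) = 0.4230
−0.16·log₂(0.16) = 0.4230
−0.05·log₂(0.05) = 0.2161
−0.22·log₂(0.22) = 0.4806
−0.16·log₂(0.16) = 0.4230
−0.25·log₂(0.25) = 0.5000
Sum ≈ 2.4657 → 2.4657 bits.

2.4657 bits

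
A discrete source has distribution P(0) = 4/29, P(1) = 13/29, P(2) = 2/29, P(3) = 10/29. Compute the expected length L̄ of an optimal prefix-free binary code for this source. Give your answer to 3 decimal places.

1.759 bits/symbol

Repeatedly combine the two least-probable nodes; the expected code length is the sum of the merged weights.
merge 2/29 + 4/29 → 6/29
merge 6/29 + 10/29 → 16/29
merge 13/29 + 16/29 → 1
L = 6/29 + 16/29 + 1 = 51/29 ≈ 1.759 bits/symbol.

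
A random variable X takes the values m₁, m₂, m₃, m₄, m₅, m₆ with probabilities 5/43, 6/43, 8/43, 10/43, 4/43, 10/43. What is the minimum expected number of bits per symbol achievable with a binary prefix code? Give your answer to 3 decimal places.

Repeatedly combine the two least-probable nodes; the expected code length is the sum of the merged weights.
merge 4/43 + 5/43 → 9/43
merge 6/43 + 8/43 → 14/43
merge 9/43 + 10/43 → 19/43
merge 10/43 + 14/43 → 24/43
merge 19/43 + 24/43 → 1
L = 9/43 + 14/43 + 19/43 + 24/43 + 1 = 109/43 ≈ 2.535 bits/symbol.

2.535 bits/symbol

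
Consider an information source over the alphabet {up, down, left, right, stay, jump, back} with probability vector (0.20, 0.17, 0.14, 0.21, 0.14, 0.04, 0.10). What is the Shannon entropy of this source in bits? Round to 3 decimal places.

2.684 bits

H = −Σ pᵢ log₂ pᵢ.
−0.20·log₂(0.20) = 0.4644
−0.17·log₂(0.17) = 0.4346
−0.14·log₂(0.14) = 0.3971
−0.21·log₂(0.21) = 0.4728
−0.14·log₂(0.14) = 0.3971
−0.04·log₂(0.04) = 0.1858
−0.10·log₂(0.10) = 0.3322
Sum ≈ 2.6840 → 2.684 bits.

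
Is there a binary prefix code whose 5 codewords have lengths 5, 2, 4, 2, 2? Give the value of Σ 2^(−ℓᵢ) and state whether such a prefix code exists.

With common denominator 2^5 = 32: Σ 2^(−ℓᵢ) = 1/32 + 8/32 + 2/32 + 8/32 + 8/32 = 27/32 = 0.84375.
Kraft's inequality requires Σ ≤ 1; here Σ = 0.84375 ≤ 1, so such a prefix code exists.

0.84375; yes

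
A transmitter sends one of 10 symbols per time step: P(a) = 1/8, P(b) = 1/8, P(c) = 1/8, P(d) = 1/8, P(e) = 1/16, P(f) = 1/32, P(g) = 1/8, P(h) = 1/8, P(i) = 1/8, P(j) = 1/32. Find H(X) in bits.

Each probability is a power of 1/2, so log₂(1/p) is an integer.
H = Σ p·log₂(1/p) = 1/8·3 + 1/8·3 + 1/8·3 + 1/8·3 + 1/16·4 + 1/32·5 + 1/8·3 + 1/8·3 + 1/8·3 + 1/32·5 = 3.1875 bits.

3.1875 bits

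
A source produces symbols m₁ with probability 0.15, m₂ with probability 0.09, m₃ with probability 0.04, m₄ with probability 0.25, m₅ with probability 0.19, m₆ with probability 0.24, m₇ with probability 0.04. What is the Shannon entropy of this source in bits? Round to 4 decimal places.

H = −Σ pᵢ log₂ pᵢ.
−0.15·log₂(0.15) = 0.4105
−0.09·log₂(0.09) = 0.3127
−0.04·log₂(0.04) = 0.1858
−0.25·log₂(0.25) = 0.5000
−0.19·log₂(0.19) = 0.4552
−0.24·log₂(0.24) = 0.4941
−0.04·log₂(0.04) = 0.1858
Sum ≈ 2.5441 → 2.5441 bits.

2.5441 bits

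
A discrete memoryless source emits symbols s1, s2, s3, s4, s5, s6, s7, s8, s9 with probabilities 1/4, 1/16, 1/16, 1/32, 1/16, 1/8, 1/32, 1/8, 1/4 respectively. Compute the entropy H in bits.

2.8125 bits

Each probability is a power of 1/2, so log₂(1/p) is an integer.
H = Σ p·log₂(1/p) = 1/4·2 + 1/16·4 + 1/16·4 + 1/32·5 + 1/16·4 + 1/8·3 + 1/32·5 + 1/8·3 + 1/4·2 = 2.8125 bits.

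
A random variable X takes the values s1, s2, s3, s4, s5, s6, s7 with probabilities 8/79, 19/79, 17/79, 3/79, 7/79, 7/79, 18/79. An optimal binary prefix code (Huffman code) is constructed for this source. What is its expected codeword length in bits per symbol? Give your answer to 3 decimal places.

2.633 bits/symbol

Repeatedly combine the two least-probable nodes; the expected code length is the sum of the merged weights.
merge 3/79 + 7/79 → 10/79
merge 7/79 + 8/79 → 15/79
merge 10/79 + 15/79 → 25/79
merge 17/79 + 18/79 → 35/79
merge 19/79 + 25/79 → 44/79
merge 35/79 + 44/79 → 1
L = 10/79 + 15/79 + 25/79 + 35/79 + 44/79 + 1 = 208/79 ≈ 2.633 bits/symbol.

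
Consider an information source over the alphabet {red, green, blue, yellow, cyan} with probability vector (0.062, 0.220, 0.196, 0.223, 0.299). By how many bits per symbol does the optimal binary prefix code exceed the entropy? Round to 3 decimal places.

0.064 bits

Entropy H = −Σ p log₂ p ≈ 2.1937 bits.
Huffman merges: 31/500+49/250→129/500; 11/50+223/1000→443/1000; 129/500+299/1000→557/1000; 443/1000+557/1000→1. L = 1129/500 ≈ 2.2580.
L − H = 2.2580 − 2.1937 = 0.064 bits.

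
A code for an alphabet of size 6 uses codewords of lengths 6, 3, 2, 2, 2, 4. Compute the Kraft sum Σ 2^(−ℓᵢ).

0.953125

With common denominator 2^6 = 64: Σ 2^(−ℓᵢ) = 1/64 + 8/64 + 16/64 + 16/64 + 16/64 + 4/64 = 61/64 = 0.953125.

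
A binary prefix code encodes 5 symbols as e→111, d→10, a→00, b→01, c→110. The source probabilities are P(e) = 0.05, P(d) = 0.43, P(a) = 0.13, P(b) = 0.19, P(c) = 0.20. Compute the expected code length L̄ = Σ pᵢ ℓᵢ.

L̄ = Σ pᵢ·ℓᵢ = 0.05·3 + 0.43·2 + 0.13·2 + 0.19·2 + 0.20·3 = 2.25 bits/symbol.

2.25 bits/symbol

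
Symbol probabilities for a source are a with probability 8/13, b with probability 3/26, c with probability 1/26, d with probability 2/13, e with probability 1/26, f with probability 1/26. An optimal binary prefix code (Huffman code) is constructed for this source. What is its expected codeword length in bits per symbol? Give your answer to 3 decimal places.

Repeatedly combine the two least-probable nodes; the expected code length is the sum of the merged weights.
merge 1/26 + 1/26 → 1/13
merge 1/26 + 1/13 → 3/26
merge 3/26 + 3/26 → 3/13
merge 2/13 + 3/13 → 5/13
merge 5/13 + 8/13 → 1
L = 1/13 + 3/26 + 3/13 + 5/13 + 1 = 47/26 ≈ 1.808 bits/symbol.

1.808 bits/symbol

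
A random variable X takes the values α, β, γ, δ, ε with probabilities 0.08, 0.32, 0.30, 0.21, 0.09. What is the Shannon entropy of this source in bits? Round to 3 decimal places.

H = −Σ pᵢ log₂ pᵢ.
−0.08·log₂(0.08) = 0.2915
−0.32·log₂(0.32) = 0.5260
−0.30·log₂(0.30) = 0.5211
−0.21·log₂(0.21) = 0.4728
−0.09·log₂(0.09) = 0.3127
Sum ≈ 2.1241 → 2.124 bits.

2.124 bits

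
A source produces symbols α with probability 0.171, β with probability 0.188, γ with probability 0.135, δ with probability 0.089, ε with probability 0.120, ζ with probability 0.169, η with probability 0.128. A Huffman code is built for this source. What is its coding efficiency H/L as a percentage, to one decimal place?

98.5%

Entropy H = −Σ p log₂ p ≈ 2.7698 bits.
Huffman merges: 89/1000+3/25→209/1000; 16/125+27/200→263/1000; 169/1000+171/1000→17/50; 47/250+209/1000→397/1000; 263/1000+17/50→603/1000; 397/1000+603/1000→1. L = 703/250 ≈ 2.8120.
Efficiency = H/L = 2.7698/2.8120 = 98.5%.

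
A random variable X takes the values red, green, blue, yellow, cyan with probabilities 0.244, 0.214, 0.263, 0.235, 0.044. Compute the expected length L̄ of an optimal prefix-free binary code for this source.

2.258 bits/symbol

Repeatedly combine the two least-probable nodes; the expected code length is the sum of the merged weights.
merge 11/250 + 107/500 → 129/500
merge 47/200 + 61/250 → 479/1000
merge 129/500 + 263/1000 → 521/1000
merge 479/1000 + 521/1000 → 1
L = 129/500 + 479/1000 + 521/1000 + 1 = 1129/500 = 2.258 bits/symbol.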